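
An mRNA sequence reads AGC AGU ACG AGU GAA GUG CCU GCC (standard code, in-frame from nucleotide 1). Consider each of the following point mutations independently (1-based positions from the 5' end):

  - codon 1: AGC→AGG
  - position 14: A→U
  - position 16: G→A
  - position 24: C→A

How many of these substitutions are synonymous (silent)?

Codon 1: AGC (Ser) → AGG (Arg) — missense.
Codon 5: GAA (Glu) → GUA (Val) — missense.
Codon 6: GUG (Val) → AUG (Met) — missense.
Codon 8: GCC (Ala) → GCA (Ala) — synonymous.
Synonymous: 1 of 4.

1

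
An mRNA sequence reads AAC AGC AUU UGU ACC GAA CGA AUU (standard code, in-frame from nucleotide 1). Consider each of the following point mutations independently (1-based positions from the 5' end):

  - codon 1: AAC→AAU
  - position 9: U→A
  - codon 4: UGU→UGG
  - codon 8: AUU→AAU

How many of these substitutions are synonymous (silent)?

2

Codon 1: AAC (Asn) → AAU (Asn) — synonymous.
Codon 3: AUU (Ile) → AUA (Ile) — synonymous.
Codon 4: UGU (Cys) → UGG (Trp) — missense.
Codon 8: AUU (Ile) → AAU (Asn) — missense.
Synonymous: 2 of 4.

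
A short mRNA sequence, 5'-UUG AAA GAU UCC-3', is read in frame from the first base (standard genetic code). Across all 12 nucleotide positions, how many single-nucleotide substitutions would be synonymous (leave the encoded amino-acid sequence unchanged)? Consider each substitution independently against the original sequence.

7

Codon 1 (UUG, Leu): 2 synonymous substitutions.
Codon 2 (AAA, Lys): 1 synonymous substitution.
Codon 3 (GAU, Asp): 1 synonymous substitution.
Codon 4 (UCC, Ser): 3 synonymous substitutions.
Total: 2 + 1 + 1 + 3 = 7.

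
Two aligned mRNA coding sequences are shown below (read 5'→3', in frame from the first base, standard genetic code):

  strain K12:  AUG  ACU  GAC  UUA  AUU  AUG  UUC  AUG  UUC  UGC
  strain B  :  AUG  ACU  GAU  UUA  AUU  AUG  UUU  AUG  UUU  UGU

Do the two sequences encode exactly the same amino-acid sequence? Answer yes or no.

yes

Codon 1: AUG Met / AUG Met — identical.
Codon 2: ACU Thr / ACU Thr — identical.
Codon 3: GAC Asp / GAU Asp — synonymous.
Codon 4: UUA Leu / UUA Leu — identical.
Codon 5: AUU Ile / AUU Ile — identical.
Codon 6: AUG Met / AUG Met — identical.
Codon 7: UUC Phe / UUU Phe — synonymous.
Codon 8: AUG Met / AUG Met — identical.
Codon 9: UUC Phe / UUU Phe — synonymous.
Codon 10: UGC Cys / UGU Cys — synonymous.
Nonsynonymous differences: 0 → same protein.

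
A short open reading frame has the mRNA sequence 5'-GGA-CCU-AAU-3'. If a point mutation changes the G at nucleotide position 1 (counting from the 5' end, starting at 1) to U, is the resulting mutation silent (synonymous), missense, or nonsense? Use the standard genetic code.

Position 1 falls in codon 1: GGA → Gly.
After the substitution the codon is UGA → Stop.
The new codon is a stop codon, so this is a nonsense mutation.

nonsense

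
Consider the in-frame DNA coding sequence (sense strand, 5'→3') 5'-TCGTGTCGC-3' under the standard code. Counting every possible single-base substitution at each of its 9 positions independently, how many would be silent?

7

Codon 1 (TCG, Ser): 3 synonymous substitutions.
Codon 2 (TGT, Cys): 1 synonymous substitution.
Codon 3 (CGC, Arg): 3 synonymous substitutions.
Total: 3 + 1 + 3 = 7.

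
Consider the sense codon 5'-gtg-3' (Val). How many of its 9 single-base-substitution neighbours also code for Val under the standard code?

Position 1: none → 0 synonymous.
Position 2: none → 0 synonymous.
Position 3: GTT, GTC, GTA → 3 synonymous.
Total: 0 + 0 + 3 = 3.

3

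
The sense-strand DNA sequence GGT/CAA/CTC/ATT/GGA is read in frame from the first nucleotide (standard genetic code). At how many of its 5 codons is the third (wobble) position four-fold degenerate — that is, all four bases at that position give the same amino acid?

Codon 1 GGT (Gly): third position 4-fold.
Codon 2 CAA (Gln): third position 2-fold.
Codon 3 CTC (Leu): third position 4-fold.
Codon 4 ATT (Ile): third position 3-fold.
Codon 5 GGA (Gly): third position 4-fold.
Four-fold degenerate third positions: 3.

3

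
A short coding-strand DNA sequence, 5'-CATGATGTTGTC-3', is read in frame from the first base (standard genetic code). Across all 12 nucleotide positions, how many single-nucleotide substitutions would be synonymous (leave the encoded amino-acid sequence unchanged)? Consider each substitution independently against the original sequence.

8

Codon 1 (CAT, His): 1 synonymous substitution.
Codon 2 (GAT, Asp): 1 synonymous substitution.
Codon 3 (GTT, Val): 3 synonymous substitutions.
Codon 4 (GTC, Val): 3 synonymous substitutions.
Total: 1 + 1 + 3 + 3 = 8.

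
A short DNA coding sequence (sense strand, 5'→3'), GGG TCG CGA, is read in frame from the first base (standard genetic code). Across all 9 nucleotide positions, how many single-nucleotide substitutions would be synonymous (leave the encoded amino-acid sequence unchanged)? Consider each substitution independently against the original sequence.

Codon 1 (GGG, Gly): 3 synonymous substitutions.
Codon 2 (TCG, Ser): 3 synonymous substitutions.
Codon 3 (CGA, Arg): 4 synonymous substitutions.
Total: 3 + 3 + 4 = 10.

10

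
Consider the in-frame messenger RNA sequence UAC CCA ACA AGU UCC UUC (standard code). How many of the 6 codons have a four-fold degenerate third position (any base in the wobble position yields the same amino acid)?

3

Codon 1 UAC (Tyr): third position 2-fold.
Codon 2 CCA (Pro): third position 4-fold.
Codon 3 ACA (Thr): third position 4-fold.
Codon 4 AGU (Ser): third position 2-fold.
Codon 5 UCC (Ser): third position 4-fold.
Codon 6 UUC (Phe): third position 2-fold.
Four-fold degenerate third positions: 3.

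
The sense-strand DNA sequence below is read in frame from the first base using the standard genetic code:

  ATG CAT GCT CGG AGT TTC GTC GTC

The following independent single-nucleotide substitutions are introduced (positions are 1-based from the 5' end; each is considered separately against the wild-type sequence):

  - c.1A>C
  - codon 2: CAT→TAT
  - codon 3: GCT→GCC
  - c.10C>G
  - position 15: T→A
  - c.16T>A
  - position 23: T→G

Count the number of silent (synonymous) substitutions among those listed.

Codon 1: ATG (Met) → CTG (Leu) — missense.
Codon 2: CAT (His) → TAT (Tyr) — missense.
Codon 3: GCT (Ala) → GCC (Ala) — synonymous.
Codon 4: CGG (Arg) → GGG (Gly) — missense.
Codon 5: AGT (Ser) → AGA (Arg) — missense.
Codon 6: TTC (Phe) → ATC (Ile) — missense.
Codon 8: GTC (Val) → GGC (Gly) — missense.
Synonymous: 1 of 7.

1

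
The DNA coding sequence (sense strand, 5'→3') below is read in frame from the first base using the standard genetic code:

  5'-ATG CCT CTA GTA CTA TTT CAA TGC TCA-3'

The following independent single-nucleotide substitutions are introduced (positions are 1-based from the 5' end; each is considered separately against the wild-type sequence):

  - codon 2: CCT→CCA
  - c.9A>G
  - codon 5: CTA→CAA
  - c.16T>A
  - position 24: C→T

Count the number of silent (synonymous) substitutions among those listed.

3

Codon 2: CCT (Pro) → CCA (Pro) — synonymous.
Codon 3: CTA (Leu) → CTG (Leu) — synonymous.
Codon 5: CTA (Leu) → CAA (Gln) — missense.
Codon 6: TTT (Phe) → ATT (Ile) — missense.
Codon 8: TGC (Cys) → TGT (Cys) — synonymous.
Synonymous: 3 of 5.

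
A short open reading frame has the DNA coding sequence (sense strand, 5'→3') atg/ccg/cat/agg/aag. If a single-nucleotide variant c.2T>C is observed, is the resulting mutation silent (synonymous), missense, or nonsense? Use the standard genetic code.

missense

Position 2 falls in codon 1: ATG → Met.
After the substitution the codon is ACG → Thr.
Met ≠ Thr, so this is a missense mutation.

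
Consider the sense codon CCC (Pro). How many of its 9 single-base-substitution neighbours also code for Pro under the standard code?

Position 1: none → 0 synonymous.
Position 2: none → 0 synonymous.
Position 3: CCU, CCA, CCG → 3 synonymous.
Total: 0 + 0 + 3 = 3.

3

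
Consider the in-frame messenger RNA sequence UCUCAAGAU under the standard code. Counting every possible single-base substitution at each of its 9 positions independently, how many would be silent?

5

Codon 1 (UCU, Ser): 3 synonymous substitutions.
Codon 2 (CAA, Gln): 1 synonymous substitution.
Codon 3 (GAU, Asp): 1 synonymous substitution.
Total: 3 + 1 + 1 = 5.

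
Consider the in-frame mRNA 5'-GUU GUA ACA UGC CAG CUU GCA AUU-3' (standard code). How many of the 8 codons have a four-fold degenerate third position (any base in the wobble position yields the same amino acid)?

5

Codon 1 GUU (Val): third position 4-fold.
Codon 2 GUA (Val): third position 4-fold.
Codon 3 ACA (Thr): third position 4-fold.
Codon 4 UGC (Cys): third position 2-fold.
Codon 5 CAG (Gln): third position 2-fold.
Codon 6 CUU (Leu): third position 4-fold.
Codon 7 GCA (Ala): third position 4-fold.
Codon 8 AUU (Ile): third position 3-fold.
Four-fold degenerate third positions: 5.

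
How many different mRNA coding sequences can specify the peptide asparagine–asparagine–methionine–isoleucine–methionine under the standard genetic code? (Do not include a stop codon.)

12

Asn: 2 codons.
Asn: 2 codons.
Met: 1 codon.
Ile: 3 codons.
Met: 1 codon.
2 × 2 × 1 × 3 × 1 = 12.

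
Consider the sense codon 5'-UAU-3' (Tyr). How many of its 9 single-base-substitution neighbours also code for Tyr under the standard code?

1

Position 1: none → 0 synonymous.
Position 2: none → 0 synonymous.
Position 3: UAC → 1 synonymous.
Total: 0 + 0 + 1 = 1.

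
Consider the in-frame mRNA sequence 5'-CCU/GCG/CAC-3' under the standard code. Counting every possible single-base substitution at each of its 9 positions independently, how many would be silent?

Codon 1 (CCU, Pro): 3 synonymous substitutions.
Codon 2 (GCG, Ala): 3 synonymous substitutions.
Codon 3 (CAC, His): 1 synonymous substitution.
Total: 3 + 3 + 1 = 7.

7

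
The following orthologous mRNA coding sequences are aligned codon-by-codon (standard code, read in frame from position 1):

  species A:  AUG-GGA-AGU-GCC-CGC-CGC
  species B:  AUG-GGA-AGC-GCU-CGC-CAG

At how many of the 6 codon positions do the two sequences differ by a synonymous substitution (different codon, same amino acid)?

2

Codon 1: AUG Met / AUG Met — identical.
Codon 2: GGA Gly / GGA Gly — identical.
Codon 3: AGU Ser / AGC Ser — synonymous.
Codon 4: GCC Ala / GCU Ala — synonymous.
Codon 5: CGC Arg / CGC Arg — identical.
Codon 6: CGC Arg / CAG Gln — nonsynonymous.
Synonymous differences: 2.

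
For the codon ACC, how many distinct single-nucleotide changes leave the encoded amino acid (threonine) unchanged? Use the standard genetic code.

Position 1: none → 0 synonymous.
Position 2: none → 0 synonymous.
Position 3: ACU, ACA, ACG → 3 synonymous.
Total: 0 + 0 + 3 = 3.

3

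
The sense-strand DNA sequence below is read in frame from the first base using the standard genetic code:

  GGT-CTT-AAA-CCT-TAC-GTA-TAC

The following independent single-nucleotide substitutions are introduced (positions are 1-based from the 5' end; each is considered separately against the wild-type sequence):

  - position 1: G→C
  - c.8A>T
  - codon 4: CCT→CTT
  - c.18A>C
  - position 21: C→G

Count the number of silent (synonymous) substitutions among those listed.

1

Codon 1: GGT (Gly) → CGT (Arg) — missense.
Codon 3: AAA (Lys) → ATA (Ile) — missense.
Codon 4: CCT (Pro) → CTT (Leu) — missense.
Codon 6: GTA (Val) → GTC (Val) — synonymous.
Codon 7: TAC (Tyr) → TAG (Stop) — nonsense.
Synonymous: 1 of 5.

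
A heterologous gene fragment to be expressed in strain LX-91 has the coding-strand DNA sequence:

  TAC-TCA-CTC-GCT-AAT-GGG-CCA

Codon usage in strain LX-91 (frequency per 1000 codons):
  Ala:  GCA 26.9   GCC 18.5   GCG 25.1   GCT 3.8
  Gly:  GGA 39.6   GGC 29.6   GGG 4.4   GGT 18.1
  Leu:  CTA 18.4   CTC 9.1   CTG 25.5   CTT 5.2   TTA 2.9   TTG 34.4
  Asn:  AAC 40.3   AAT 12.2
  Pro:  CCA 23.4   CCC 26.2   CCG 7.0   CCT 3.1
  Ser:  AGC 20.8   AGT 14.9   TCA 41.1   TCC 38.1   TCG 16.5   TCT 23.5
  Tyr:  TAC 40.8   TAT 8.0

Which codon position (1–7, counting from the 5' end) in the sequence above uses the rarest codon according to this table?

Codon 1 TAC (Tyr): 40.8 per 1000.
Codon 2 TCA (Ser): 41.1 per 1000.
Codon 3 CTC (Leu): 9.1 per 1000.
Codon 4 GCT (Ala): 3.8 per 1000.
Codon 5 AAT (Asn): 12.2 per 1000.
Codon 6 GGG (Gly): 4.4 per 1000.
Codon 7 CCA (Pro): 23.4 per 1000.
Lowest frequency is 3.8 at codon 4.

4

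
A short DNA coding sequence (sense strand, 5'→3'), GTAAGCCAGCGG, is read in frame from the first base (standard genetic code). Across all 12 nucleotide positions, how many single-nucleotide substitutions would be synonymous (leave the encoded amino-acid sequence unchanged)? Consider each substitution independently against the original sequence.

Codon 1 (GTA, Val): 3 synonymous substitutions.
Codon 2 (AGC, Ser): 1 synonymous substitution.
Codon 3 (CAG, Gln): 1 synonymous substitution.
Codon 4 (CGG, Arg): 4 synonymous substitutions.
Total: 3 + 1 + 1 + 4 = 9.

9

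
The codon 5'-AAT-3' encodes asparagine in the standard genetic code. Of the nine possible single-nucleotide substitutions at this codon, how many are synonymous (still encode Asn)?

1

Position 1: none → 0 synonymous.
Position 2: none → 0 synonymous.
Position 3: AAC → 1 synonymous.
Total: 0 + 0 + 1 = 1.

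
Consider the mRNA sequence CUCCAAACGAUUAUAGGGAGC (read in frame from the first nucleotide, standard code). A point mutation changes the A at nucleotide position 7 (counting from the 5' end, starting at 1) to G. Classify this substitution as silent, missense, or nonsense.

missense

Position 7 falls in codon 3: ACG → Thr.
After the substitution the codon is GCG → Ala.
Thr ≠ Ala, so this is a missense mutation.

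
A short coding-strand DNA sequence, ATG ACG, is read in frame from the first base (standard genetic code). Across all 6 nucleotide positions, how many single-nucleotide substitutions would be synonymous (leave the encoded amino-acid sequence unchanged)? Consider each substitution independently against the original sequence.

Codon 1 (ATG, Met): 0 synonymous substitutions.
Codon 2 (ACG, Thr): 3 synonymous substitutions.
Total: 0 + 3 = 3.

3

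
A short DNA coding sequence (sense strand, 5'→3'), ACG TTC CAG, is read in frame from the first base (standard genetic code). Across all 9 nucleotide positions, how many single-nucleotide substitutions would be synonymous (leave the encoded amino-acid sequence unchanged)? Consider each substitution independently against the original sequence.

Codon 1 (ACG, Thr): 3 synonymous substitutions.
Codon 2 (TTC, Phe): 1 synonymous substitution.
Codon 3 (CAG, Gln): 1 synonymous substitution.
Total: 3 + 1 + 1 = 5.

5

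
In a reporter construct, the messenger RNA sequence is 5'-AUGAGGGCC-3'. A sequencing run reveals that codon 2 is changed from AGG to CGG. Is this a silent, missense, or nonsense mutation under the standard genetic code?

Position 4 falls in codon 2: AGG → Arg.
After the substitution the codon is CGG → Arg.
Both encode Arg, so the change is synonymous.

silent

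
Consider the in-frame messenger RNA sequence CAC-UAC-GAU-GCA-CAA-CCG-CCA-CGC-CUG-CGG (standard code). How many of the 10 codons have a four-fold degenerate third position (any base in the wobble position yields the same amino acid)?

6

Codon 1 CAC (His): third position 2-fold.
Codon 2 UAC (Tyr): third position 2-fold.
Codon 3 GAU (Asp): third position 2-fold.
Codon 4 GCA (Ala): third position 4-fold.
Codon 5 CAA (Gln): third position 2-fold.
Codon 6 CCG (Pro): third position 4-fold.
Codon 7 CCA (Pro): third position 4-fold.
Codon 8 CGC (Arg): third position 4-fold.
Codon 9 CUG (Leu): third position 4-fold.
Codon 10 CGG (Arg): third position 4-fold.
Four-fold degenerate third positions: 6.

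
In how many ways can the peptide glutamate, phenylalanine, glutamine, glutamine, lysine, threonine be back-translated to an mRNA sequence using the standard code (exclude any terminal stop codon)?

128

Glu: 2 codons.
Phe: 2 codons.
Gln: 2 codons.
Gln: 2 codons.
Lys: 2 codons.
Thr: 4 codons.
2 × 2 × 2 × 2 × 2 × 4 = 128.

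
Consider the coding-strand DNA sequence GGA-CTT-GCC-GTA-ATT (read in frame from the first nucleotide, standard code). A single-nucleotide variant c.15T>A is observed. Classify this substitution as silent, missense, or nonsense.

Position 15 falls in codon 5: ATT → Ile.
After the substitution the codon is ATA → Ile.
Both encode Ile, so the change is synonymous.

silent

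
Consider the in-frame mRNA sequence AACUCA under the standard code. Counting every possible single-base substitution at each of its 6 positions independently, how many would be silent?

4

Codon 1 (AAC, Asn): 1 synonymous substitution.
Codon 2 (UCA, Ser): 3 synonymous substitutions.
Total: 1 + 3 = 4.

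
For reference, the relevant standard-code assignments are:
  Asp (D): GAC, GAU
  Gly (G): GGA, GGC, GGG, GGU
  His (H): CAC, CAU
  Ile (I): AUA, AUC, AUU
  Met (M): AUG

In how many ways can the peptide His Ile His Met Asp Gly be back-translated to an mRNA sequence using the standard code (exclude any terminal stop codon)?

His: 2 codons.
Ile: 3 codons.
His: 2 codons.
Met: 1 codon.
Asp: 2 codons.
Gly: 4 codons.
2 × 3 × 2 × 1 × 2 × 4 = 96.

96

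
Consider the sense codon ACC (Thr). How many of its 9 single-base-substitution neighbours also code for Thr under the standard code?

3

Position 1: none → 0 synonymous.
Position 2: none → 0 synonymous.
Position 3: ACT, ACA, ACG → 3 synonymous.
Total: 0 + 0 + 3 = 3.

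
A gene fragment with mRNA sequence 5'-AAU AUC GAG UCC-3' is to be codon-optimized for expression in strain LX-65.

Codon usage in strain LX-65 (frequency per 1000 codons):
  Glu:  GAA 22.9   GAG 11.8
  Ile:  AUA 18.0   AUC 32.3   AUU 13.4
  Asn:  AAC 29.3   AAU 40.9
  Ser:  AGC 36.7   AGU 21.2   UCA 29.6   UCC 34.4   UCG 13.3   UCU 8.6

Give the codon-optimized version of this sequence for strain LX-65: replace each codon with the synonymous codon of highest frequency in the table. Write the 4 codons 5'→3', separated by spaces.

Codon 1 (Asn): best is AAU at 40.9.
Codon 2 (Ile): best is AUC at 32.3.
Codon 3 (Glu): best is GAA at 22.9.
Codon 4 (Ser): best is AGC at 36.7.

AAU AUC GAA AGC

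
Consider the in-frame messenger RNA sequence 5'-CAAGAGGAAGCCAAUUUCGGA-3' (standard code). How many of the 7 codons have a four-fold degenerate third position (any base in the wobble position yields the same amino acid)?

Codon 1 CAA (Gln): third position 2-fold.
Codon 2 GAG (Glu): third position 2-fold.
Codon 3 GAA (Glu): third position 2-fold.
Codon 4 GCC (Ala): third position 4-fold.
Codon 5 AAU (Asn): third position 2-fold.
Codon 6 UUC (Phe): third position 2-fold.
Codon 7 GGA (Gly): third position 4-fold.
Four-fold degenerate third positions: 2.

2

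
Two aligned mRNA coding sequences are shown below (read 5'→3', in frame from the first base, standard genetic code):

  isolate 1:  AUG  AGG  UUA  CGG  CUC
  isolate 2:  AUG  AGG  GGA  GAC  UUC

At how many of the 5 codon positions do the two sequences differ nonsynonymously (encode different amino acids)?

3

Codon 1: AUG Met / AUG Met — identical.
Codon 2: AGG Arg / AGG Arg — identical.
Codon 3: UUA Leu / GGA Gly — nonsynonymous.
Codon 4: CGG Arg / GAC Asp — nonsynonymous.
Codon 5: CUC Leu / UUC Phe — nonsynonymous.
Nonsynonymous differences: 3.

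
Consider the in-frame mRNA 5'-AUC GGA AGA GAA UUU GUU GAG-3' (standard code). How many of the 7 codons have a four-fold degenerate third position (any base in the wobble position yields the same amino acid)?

Codon 1 AUC (Ile): third position 3-fold.
Codon 2 GGA (Gly): third position 4-fold.
Codon 3 AGA (Arg): third position 2-fold.
Codon 4 GAA (Glu): third position 2-fold.
Codon 5 UUU (Phe): third position 2-fold.
Codon 6 GUU (Val): third position 4-fold.
Codon 7 GAG (Glu): third position 2-fold.
Four-fold degenerate third positions: 2.

2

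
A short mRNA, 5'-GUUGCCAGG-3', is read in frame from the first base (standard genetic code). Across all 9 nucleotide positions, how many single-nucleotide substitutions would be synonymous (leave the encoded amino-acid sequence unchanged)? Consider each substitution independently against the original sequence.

Codon 1 (GUU, Val): 3 synonymous substitutions.
Codon 2 (GCC, Ala): 3 synonymous substitutions.
Codon 3 (AGG, Arg): 2 synonymous substitutions.
Total: 3 + 3 + 2 = 8.

8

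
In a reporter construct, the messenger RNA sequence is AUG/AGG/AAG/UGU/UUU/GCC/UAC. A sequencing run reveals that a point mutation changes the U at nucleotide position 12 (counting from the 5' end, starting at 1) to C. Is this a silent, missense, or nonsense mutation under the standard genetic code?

Position 12 falls in codon 4: UGU → Cys.
After the substitution the codon is UGC → Cys.
Both encode Cys, so the change is synonymous.

silent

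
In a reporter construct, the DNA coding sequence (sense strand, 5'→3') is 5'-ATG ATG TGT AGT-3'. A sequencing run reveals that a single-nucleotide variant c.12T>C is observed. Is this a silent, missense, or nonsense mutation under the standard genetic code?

silent

Position 12 falls in codon 4: AGT → Ser.
After the substitution the codon is AGC → Ser.
Both encode Ser, so the change is synonymous.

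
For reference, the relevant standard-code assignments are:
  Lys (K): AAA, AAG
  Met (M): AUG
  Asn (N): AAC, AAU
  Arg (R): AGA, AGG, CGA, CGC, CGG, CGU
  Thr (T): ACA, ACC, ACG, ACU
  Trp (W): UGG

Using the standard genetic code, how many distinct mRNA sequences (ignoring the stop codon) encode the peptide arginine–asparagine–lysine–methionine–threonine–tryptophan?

96

Arg: 6 codons.
Asn: 2 codons.
Lys: 2 codons.
Met: 1 codon.
Thr: 4 codons.
Trp: 1 codon.
6 × 2 × 2 × 1 × 4 × 1 = 96.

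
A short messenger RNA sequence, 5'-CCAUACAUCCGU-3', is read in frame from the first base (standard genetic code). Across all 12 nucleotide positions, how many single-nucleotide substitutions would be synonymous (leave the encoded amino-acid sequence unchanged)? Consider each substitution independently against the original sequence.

9

Codon 1 (CCA, Pro): 3 synonymous substitutions.
Codon 2 (UAC, Tyr): 1 synonymous substitution.
Codon 3 (AUC, Ile): 2 synonymous substitutions.
Codon 4 (CGU, Arg): 3 synonymous substitutions.
Total: 3 + 1 + 2 + 3 = 9.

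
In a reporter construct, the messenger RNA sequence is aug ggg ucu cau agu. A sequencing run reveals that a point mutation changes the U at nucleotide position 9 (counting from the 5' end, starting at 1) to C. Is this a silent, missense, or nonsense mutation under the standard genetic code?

silent

Position 9 falls in codon 3: UCU → Ser.
After the substitution the codon is UCC → Ser.
Both encode Ser, so the change is synonymous.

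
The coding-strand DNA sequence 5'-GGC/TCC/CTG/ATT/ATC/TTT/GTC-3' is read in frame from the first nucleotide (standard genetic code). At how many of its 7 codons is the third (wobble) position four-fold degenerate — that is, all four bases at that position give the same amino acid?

Codon 1 GGC (Gly): third position 4-fold.
Codon 2 TCC (Ser): third position 4-fold.
Codon 3 CTG (Leu): third position 4-fold.
Codon 4 ATT (Ile): third position 3-fold.
Codon 5 ATC (Ile): third position 3-fold.
Codon 6 TTT (Phe): third position 2-fold.
Codon 7 GTC (Val): third position 4-fold.
Four-fold degenerate third positions: 4.

4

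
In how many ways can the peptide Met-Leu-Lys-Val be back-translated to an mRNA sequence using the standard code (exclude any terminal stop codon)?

48

Met: 1 codon.
Leu: 6 codons.
Lys: 2 codons.
Val: 4 codons.
1 × 6 × 2 × 4 = 48.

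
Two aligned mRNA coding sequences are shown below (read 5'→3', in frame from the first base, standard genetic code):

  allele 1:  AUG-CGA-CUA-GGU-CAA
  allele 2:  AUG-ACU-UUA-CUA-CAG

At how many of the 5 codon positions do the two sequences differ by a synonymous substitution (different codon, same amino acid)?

2

Codon 1: AUG Met / AUG Met — identical.
Codon 2: CGA Arg / ACU Thr — nonsynonymous.
Codon 3: CUA Leu / UUA Leu — synonymous.
Codon 4: GGU Gly / CUA Leu — nonsynonymous.
Codon 5: CAA Gln / CAG Gln — synonymous.
Synonymous differences: 2.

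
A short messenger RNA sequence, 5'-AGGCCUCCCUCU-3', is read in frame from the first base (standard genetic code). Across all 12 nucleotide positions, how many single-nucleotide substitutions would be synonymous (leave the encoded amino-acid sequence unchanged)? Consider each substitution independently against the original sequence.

Codon 1 (AGG, Arg): 2 synonymous substitutions.
Codon 2 (CCU, Pro): 3 synonymous substitutions.
Codon 3 (CCC, Pro): 3 synonymous substitutions.
Codon 4 (UCU, Ser): 3 synonymous substitutions.
Total: 2 + 3 + 3 + 3 = 11.

11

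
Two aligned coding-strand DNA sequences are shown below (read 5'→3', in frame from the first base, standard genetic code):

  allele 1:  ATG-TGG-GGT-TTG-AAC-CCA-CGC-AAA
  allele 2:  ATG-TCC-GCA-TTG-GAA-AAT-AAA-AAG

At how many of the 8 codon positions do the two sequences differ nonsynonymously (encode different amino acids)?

Codon 1: ATG Met / ATG Met — identical.
Codon 2: TGG Trp / TCC Ser — nonsynonymous.
Codon 3: GGT Gly / GCA Ala — nonsynonymous.
Codon 4: TTG Leu / TTG Leu — identical.
Codon 5: AAC Asn / GAA Glu — nonsynonymous.
Codon 6: CCA Pro / AAT Asn — nonsynonymous.
Codon 7: CGC Arg / AAA Lys — nonsynonymous.
Codon 8: AAA Lys / AAG Lys — synonymous.
Nonsynonymous differences: 5.

5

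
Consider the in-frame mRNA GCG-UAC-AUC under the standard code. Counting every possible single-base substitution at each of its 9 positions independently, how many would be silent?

Codon 1 (GCG, Ala): 3 synonymous substitutions.
Codon 2 (UAC, Tyr): 1 synonymous substitution.
Codon 3 (AUC, Ile): 2 synonymous substitutions.
Total: 3 + 1 + 2 = 6.

6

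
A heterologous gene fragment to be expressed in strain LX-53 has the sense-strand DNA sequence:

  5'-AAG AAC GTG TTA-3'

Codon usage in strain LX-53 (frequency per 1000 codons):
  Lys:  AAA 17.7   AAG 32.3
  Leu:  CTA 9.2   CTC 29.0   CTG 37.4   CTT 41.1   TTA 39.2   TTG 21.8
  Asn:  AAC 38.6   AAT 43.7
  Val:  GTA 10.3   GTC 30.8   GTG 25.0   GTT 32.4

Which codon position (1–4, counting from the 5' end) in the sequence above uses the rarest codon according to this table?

3

Codon 1 AAG (Lys): 32.3 per 1000.
Codon 2 AAC (Asn): 38.6 per 1000.
Codon 3 GTG (Val): 25.0 per 1000.
Codon 4 TTA (Leu): 39.2 per 1000.
Lowest frequency is 25.0 at codon 3.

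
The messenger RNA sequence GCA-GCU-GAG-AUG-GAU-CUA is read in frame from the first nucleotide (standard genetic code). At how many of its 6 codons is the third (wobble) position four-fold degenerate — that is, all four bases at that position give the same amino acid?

Codon 1 GCA (Ala): third position 4-fold.
Codon 2 GCU (Ala): third position 4-fold.
Codon 3 GAG (Glu): third position 2-fold.
Codon 4 AUG (Met): third position 1-fold.
Codon 5 GAU (Asp): third position 2-fold.
Codon 6 CUA (Leu): third position 4-fold.
Four-fold degenerate third positions: 3.

3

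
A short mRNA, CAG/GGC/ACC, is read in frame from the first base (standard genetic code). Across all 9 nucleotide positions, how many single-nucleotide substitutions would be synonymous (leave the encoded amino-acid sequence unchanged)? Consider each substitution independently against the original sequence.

Codon 1 (CAG, Gln): 1 synonymous substitution.
Codon 2 (GGC, Gly): 3 synonymous substitutions.
Codon 3 (ACC, Thr): 3 synonymous substitutions.
Total: 1 + 3 + 3 = 7.

7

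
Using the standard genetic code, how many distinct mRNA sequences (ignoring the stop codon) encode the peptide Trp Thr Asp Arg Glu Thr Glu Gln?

1536

Trp: 1 codon.
Thr: 4 codons.
Asp: 2 codons.
Arg: 6 codons.
Glu: 2 codons.
Thr: 4 codons.
Glu: 2 codons.
Gln: 2 codons.
1 × 4 × 2 × 6 × 2 × 4 × 2 × 2 = 1536.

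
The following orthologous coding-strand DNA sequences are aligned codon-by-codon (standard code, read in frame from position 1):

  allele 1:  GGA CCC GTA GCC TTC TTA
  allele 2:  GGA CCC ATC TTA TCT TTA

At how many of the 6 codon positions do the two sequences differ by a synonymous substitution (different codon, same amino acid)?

0

Codon 1: GGA Gly / GGA Gly — identical.
Codon 2: CCC Pro / CCC Pro — identical.
Codon 3: GTA Val / ATC Ile — nonsynonymous.
Codon 4: GCC Ala / TTA Leu — nonsynonymous.
Codon 5: TTC Phe / TCT Ser — nonsynonymous.
Codon 6: TTA Leu / TTA Leu — identical.
Synonymous differences: 0.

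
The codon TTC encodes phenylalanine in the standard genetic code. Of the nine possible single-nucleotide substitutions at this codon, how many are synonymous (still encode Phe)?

1

Position 1: none → 0 synonymous.
Position 2: none → 0 synonymous.
Position 3: TTT → 1 synonymous.
Total: 0 + 0 + 1 = 1.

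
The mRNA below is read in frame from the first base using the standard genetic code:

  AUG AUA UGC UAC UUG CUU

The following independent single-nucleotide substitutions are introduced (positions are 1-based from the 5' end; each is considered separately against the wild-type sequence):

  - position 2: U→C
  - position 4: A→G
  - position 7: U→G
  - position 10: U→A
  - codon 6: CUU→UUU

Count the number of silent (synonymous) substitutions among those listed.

Codon 1: AUG (Met) → ACG (Thr) — missense.
Codon 2: AUA (Ile) → GUA (Val) — missense.
Codon 3: UGC (Cys) → GGC (Gly) — missense.
Codon 4: UAC (Tyr) → AAC (Asn) — missense.
Codon 6: CUU (Leu) → UUU (Phe) — missense.
Synonymous: 0 of 5.

0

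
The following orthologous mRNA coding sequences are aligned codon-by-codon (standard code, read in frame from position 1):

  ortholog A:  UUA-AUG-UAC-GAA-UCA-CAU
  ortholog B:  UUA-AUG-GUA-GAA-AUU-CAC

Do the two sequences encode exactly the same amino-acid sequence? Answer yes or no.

Codon 1: UUA Leu / UUA Leu — identical.
Codon 2: AUG Met / AUG Met — identical.
Codon 3: UAC Tyr / GUA Val — nonsynonymous.
Codon 4: GAA Glu / GAA Glu — identical.
Codon 5: UCA Ser / AUU Ile — nonsynonymous.
Codon 6: CAU His / CAC His — synonymous.
Nonsynonymous differences: 2 → different protein.

no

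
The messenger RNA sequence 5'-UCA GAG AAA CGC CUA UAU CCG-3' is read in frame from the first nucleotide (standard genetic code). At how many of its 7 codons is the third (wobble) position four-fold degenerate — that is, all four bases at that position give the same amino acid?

4

Codon 1 UCA (Ser): third position 4-fold.
Codon 2 GAG (Glu): third position 2-fold.
Codon 3 AAA (Lys): third position 2-fold.
Codon 4 CGC (Arg): third position 4-fold.
Codon 5 CUA (Leu): third position 4-fold.
Codon 6 UAU (Tyr): third position 2-fold.
Codon 7 CCG (Pro): third position 4-fold.
Four-fold degenerate third positions: 4.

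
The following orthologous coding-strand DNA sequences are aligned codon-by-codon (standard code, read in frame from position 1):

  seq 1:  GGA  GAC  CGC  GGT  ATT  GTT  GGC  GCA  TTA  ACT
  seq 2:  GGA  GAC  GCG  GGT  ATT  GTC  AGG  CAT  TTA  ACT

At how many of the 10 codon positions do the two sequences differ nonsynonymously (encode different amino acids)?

3

Codon 1: GGA Gly / GGA Gly — identical.
Codon 2: GAC Asp / GAC Asp — identical.
Codon 3: CGC Arg / GCG Ala — nonsynonymous.
Codon 4: GGT Gly / GGT Gly — identical.
Codon 5: ATT Ile / ATT Ile — identical.
Codon 6: GTT Val / GTC Val — synonymous.
Codon 7: GGC Gly / AGG Arg — nonsynonymous.
Codon 8: GCA Ala / CAT His — nonsynonymous.
Codon 9: TTA Leu / TTA Leu — identical.
Codon 10: ACT Thr / ACT Thr — identical.
Nonsynonymous differences: 3.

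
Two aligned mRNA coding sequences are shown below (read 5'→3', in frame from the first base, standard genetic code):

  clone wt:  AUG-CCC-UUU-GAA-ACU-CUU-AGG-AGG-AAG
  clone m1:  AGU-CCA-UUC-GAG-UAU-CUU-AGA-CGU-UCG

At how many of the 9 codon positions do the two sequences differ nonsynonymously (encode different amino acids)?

3

Codon 1: AUG Met / AGU Ser — nonsynonymous.
Codon 2: CCC Pro / CCA Pro — synonymous.
Codon 3: UUU Phe / UUC Phe — synonymous.
Codon 4: GAA Glu / GAG Glu — synonymous.
Codon 5: ACU Thr / UAU Tyr — nonsynonymous.
Codon 6: CUU Leu / CUU Leu — identical.
Codon 7: AGG Arg / AGA Arg — synonymous.
Codon 8: AGG Arg / CGU Arg — synonymous.
Codon 9: AAG Lys / UCG Ser — nonsynonymous.
Nonsynonymous differences: 3.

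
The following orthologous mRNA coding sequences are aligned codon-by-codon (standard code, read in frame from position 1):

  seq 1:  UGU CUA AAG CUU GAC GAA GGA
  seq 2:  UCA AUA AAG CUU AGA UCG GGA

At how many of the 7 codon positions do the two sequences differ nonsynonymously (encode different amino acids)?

4

Codon 1: UGU Cys / UCA Ser — nonsynonymous.
Codon 2: CUA Leu / AUA Ile — nonsynonymous.
Codon 3: AAG Lys / AAG Lys — identical.
Codon 4: CUU Leu / CUU Leu — identical.
Codon 5: GAC Asp / AGA Arg — nonsynonymous.
Codon 6: GAA Glu / UCG Ser — nonsynonymous.
Codon 7: GGA Gly / GGA Gly — identical.
Nonsynonymous differences: 4.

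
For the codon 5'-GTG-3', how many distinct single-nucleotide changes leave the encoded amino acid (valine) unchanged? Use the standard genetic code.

3

Position 1: none → 0 synonymous.
Position 2: none → 0 synonymous.
Position 3: GTT, GTC, GTA → 3 synonymous.
Total: 0 + 0 + 3 = 3.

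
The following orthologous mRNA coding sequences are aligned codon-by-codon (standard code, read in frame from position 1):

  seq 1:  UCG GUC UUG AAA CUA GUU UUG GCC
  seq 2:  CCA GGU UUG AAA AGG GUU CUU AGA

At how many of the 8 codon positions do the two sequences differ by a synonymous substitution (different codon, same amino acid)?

Codon 1: UCG Ser / CCA Pro — nonsynonymous.
Codon 2: GUC Val / GGU Gly — nonsynonymous.
Codon 3: UUG Leu / UUG Leu — identical.
Codon 4: AAA Lys / AAA Lys — identical.
Codon 5: CUA Leu / AGG Arg — nonsynonymous.
Codon 6: GUU Val / GUU Val — identical.
Codon 7: UUG Leu / CUU Leu — synonymous.
Codon 8: GCC Ala / AGA Arg — nonsynonymous.
Synonymous differences: 1.

1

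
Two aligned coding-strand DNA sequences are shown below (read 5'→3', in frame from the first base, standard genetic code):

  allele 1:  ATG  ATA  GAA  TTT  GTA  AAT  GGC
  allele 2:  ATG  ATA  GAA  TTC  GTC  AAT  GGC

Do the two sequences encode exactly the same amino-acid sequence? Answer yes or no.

Codon 1: ATG Met / ATG Met — identical.
Codon 2: ATA Ile / ATA Ile — identical.
Codon 3: GAA Glu / GAA Glu — identical.
Codon 4: TTT Phe / TTC Phe — synonymous.
Codon 5: GTA Val / GTC Val — synonymous.
Codon 6: AAT Asn / AAT Asn — identical.
Codon 7: GGC Gly / GGC Gly — identical.
Nonsynonymous differences: 0 → same protein.

yes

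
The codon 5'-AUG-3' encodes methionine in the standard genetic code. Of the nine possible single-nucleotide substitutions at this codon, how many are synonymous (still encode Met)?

0

Position 1: none → 0 synonymous.
Position 2: none → 0 synonymous.
Position 3: none → 0 synonymous.
Total: 0 + 0 + 0 = 0.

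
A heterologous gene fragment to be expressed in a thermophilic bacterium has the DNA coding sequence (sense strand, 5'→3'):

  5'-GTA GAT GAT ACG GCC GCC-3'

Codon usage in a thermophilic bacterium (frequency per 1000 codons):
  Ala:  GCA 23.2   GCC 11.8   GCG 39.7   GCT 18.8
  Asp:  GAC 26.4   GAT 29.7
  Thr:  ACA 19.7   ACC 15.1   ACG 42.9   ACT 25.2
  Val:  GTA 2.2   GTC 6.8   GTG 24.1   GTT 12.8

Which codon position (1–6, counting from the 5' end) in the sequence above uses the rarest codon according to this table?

1

Codon 1 GTA (Val): 2.2 per 1000.
Codon 2 GAT (Asp): 29.7 per 1000.
Codon 3 GAT (Asp): 29.7 per 1000.
Codon 4 ACG (Thr): 42.9 per 1000.
Codon 5 GCC (Ala): 11.8 per 1000.
Codon 6 GCC (Ala): 11.8 per 1000.
Lowest frequency is 2.2 at codon 1.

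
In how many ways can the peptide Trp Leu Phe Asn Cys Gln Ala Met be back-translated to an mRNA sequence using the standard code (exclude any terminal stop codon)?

384

Trp: 1 codon.
Leu: 6 codons.
Phe: 2 codons.
Asn: 2 codons.
Cys: 2 codons.
Gln: 2 codons.
Ala: 4 codons.
Met: 1 codon.
1 × 6 × 2 × 2 × 2 × 2 × 4 × 1 = 384.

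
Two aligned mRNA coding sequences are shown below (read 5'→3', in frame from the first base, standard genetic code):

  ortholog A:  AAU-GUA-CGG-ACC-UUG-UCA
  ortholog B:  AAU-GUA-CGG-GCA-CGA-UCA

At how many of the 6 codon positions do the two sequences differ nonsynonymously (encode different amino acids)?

2

Codon 1: AAU Asn / AAU Asn — identical.
Codon 2: GUA Val / GUA Val — identical.
Codon 3: CGG Arg / CGG Arg — identical.
Codon 4: ACC Thr / GCA Ala — nonsynonymous.
Codon 5: UUG Leu / CGA Arg — nonsynonymous.
Codon 6: UCA Ser / UCA Ser — identical.
Nonsynonymous differences: 2.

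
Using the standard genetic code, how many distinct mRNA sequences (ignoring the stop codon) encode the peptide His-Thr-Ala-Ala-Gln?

256

His: 2 codons.
Thr: 4 codons.
Ala: 4 codons.
Ala: 4 codons.
Gln: 2 codons.
2 × 4 × 4 × 4 × 2 = 256.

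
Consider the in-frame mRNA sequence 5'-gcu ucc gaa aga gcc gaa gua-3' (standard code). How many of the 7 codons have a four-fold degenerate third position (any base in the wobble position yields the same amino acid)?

4

Codon 1 GCU (Ala): third position 4-fold.
Codon 2 UCC (Ser): third position 4-fold.
Codon 3 GAA (Glu): third position 2-fold.
Codon 4 AGA (Arg): third position 2-fold.
Codon 5 GCC (Ala): third position 4-fold.
Codon 6 GAA (Glu): third position 2-fold.
Codon 7 GUA (Val): third position 4-fold.
Four-fold degenerate third positions: 4.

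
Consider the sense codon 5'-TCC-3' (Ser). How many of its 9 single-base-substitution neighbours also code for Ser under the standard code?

3

Position 1: none → 0 synonymous.
Position 2: none → 0 synonymous.
Position 3: TCT, TCA, TCG → 3 synonymous.
Total: 0 + 0 + 3 = 3.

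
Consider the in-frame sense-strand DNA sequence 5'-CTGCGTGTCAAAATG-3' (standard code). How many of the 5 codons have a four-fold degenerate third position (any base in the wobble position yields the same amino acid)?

Codon 1 CTG (Leu): third position 4-fold.
Codon 2 CGT (Arg): third position 4-fold.
Codon 3 GTC (Val): third position 4-fold.
Codon 4 AAA (Lys): third position 2-fold.
Codon 5 ATG (Met): third position 1-fold.
Four-fold degenerate third positions: 3.

3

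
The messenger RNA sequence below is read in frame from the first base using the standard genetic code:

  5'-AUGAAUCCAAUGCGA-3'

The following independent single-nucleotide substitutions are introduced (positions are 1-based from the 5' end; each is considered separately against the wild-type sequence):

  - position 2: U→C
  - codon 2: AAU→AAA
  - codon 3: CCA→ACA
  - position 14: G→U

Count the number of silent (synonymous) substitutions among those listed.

Codon 1: AUG (Met) → ACG (Thr) — missense.
Codon 2: AAU (Asn) → AAA (Lys) — missense.
Codon 3: CCA (Pro) → ACA (Thr) — missense.
Codon 5: CGA (Arg) → CUA (Leu) — missense.
Synonymous: 0 of 4.

0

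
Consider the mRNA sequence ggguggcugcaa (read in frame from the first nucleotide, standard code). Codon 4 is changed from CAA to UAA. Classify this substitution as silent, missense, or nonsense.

nonsense

Position 10 falls in codon 4: CAA → Gln.
After the substitution the codon is UAA → Stop.
The new codon is a stop codon, so this is a nonsense mutation.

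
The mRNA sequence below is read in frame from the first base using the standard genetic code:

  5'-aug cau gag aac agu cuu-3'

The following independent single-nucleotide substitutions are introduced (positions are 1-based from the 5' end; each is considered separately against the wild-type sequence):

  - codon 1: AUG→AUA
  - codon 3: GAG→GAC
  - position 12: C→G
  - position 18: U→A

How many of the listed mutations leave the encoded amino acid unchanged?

Codon 1: AUG (Met) → AUA (Ile) — missense.
Codon 3: GAG (Glu) → GAC (Asp) — missense.
Codon 4: AAC (Asn) → AAG (Lys) — missense.
Codon 6: CUU (Leu) → CUA (Leu) — synonymous.
Synonymous: 1 of 4.

1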